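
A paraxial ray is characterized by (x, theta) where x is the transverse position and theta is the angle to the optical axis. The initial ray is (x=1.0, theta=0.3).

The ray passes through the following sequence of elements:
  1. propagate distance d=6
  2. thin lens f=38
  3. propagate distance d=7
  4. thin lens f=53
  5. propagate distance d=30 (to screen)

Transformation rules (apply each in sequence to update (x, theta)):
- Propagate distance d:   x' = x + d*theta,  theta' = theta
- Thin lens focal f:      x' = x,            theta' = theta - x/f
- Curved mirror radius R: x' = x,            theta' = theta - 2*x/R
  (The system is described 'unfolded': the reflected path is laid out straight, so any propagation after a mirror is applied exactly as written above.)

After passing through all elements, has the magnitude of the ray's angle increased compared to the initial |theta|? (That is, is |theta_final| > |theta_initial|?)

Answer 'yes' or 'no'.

Answer: no

Derivation:
Initial: x=1.0000 theta=0.3000
After 1 (propagate distance d=6): x=2.8000 theta=0.3000
After 2 (thin lens f=38): x=2.8000 theta=43/190 (≈0.2263)
After 3 (propagate distance d=7): x=833/190 (≈4.3842) theta=43/190 (≈0.2263)
After 4 (thin lens f=53): x=833/190 (≈4.3842) theta=723/5035 (≈0.1436)
After 5 (propagate distance d=30 (to screen)): x=87529/10070 (≈8.6921) theta=723/5035 (≈0.1436)
|theta_initial|=0.3000 |theta_final|=723/5035 (≈0.1436) -> not increased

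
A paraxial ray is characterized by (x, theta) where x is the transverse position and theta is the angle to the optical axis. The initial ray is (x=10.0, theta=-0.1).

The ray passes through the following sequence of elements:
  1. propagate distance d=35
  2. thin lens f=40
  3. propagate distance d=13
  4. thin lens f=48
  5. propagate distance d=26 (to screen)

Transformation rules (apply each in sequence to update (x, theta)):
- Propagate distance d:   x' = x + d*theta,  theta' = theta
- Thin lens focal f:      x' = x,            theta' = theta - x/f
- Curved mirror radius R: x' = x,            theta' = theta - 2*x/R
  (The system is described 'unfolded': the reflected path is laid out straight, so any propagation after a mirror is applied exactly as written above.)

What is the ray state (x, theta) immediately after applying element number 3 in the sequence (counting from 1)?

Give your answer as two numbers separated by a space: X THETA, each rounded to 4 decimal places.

Initial: x=10.0000 theta=-0.1000
After 1 (propagate distance d=35): x=6.5000 theta=-0.1000
After 2 (thin lens f=40): x=6.5000 theta=-0.2625
After 3 (propagate distance d=13): x=3.0875 theta=-0.2625
Rounded to 4 decimal places: x = 3.0875, theta = -0.2625

Answer: 3.0875 -0.2625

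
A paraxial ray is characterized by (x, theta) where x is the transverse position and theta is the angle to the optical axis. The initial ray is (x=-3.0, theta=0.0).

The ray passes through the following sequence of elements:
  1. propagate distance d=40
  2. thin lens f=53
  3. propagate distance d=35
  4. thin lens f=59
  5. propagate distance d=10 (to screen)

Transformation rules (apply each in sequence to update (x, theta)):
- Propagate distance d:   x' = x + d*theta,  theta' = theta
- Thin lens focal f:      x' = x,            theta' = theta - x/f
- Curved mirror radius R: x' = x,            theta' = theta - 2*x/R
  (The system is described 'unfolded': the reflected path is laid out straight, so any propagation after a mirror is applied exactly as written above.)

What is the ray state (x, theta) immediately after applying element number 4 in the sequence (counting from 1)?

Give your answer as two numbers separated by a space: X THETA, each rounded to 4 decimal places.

Answer: -1.0189 0.0739

Derivation:
Initial: x=-3.0000 theta=0.0000
After 1 (propagate distance d=40): x=-3.0000 theta=0.0000
After 2 (thin lens f=53): x=-3.0000 theta=3/53 (≈0.0566)
After 3 (propagate distance d=35): x=-54/53 (≈-1.0189) theta=3/53 (≈0.0566)
After 4 (thin lens f=59): x=-54/53 (≈-1.0189) theta=231/3127 (≈0.0739)
Rounded to 4 decimal places: x = -1.0189, theta = 0.0739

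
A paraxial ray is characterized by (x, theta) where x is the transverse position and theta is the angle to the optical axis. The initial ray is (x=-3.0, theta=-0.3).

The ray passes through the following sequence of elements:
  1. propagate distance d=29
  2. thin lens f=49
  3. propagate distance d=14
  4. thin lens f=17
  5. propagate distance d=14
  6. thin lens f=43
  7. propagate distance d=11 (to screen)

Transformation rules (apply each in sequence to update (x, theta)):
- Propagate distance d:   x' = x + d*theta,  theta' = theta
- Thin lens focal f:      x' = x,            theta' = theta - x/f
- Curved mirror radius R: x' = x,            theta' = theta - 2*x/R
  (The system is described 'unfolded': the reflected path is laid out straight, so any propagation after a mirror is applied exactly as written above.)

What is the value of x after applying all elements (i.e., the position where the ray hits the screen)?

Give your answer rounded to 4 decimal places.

Answer: 5.1648

Derivation:
Initial: x=-3.0000 theta=-0.3000
After 1 (propagate distance d=29): x=-11.7000 theta=-0.3000
After 2 (thin lens f=49): x=-11.7000 theta=-3/49 (≈-0.0612)
After 3 (propagate distance d=14): x=-879/70 (≈-12.5571) theta=-3/49 (≈-0.0612)
After 4 (thin lens f=17): x=-879/70 (≈-12.5571) theta=5643/8330 (≈0.6774)
After 5 (propagate distance d=14): x=-3657/1190 (≈-3.0731) theta=5643/8330 (≈0.6774)
After 6 (thin lens f=43): x=-3657/1190 (≈-3.0731) theta=134124/179095 (≈0.7489)
After 7 (propagate distance d=11 (to screen)): x=1849971/358190 (≈5.1648) theta=134124/179095 (≈0.7489)
Rounded to 4 decimal places: x = 5.1648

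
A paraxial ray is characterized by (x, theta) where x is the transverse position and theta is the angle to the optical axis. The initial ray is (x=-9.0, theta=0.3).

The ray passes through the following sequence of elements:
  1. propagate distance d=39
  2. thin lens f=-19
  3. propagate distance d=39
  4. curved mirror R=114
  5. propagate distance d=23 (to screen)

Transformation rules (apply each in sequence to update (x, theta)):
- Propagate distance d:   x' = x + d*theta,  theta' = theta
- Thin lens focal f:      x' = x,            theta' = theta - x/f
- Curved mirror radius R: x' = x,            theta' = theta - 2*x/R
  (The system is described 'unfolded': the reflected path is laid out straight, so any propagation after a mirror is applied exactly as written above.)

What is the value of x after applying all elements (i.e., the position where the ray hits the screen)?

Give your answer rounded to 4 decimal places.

Initial: x=-9.0000 theta=0.3000
After 1 (propagate distance d=39): x=2.7000 theta=0.3000
After 2 (thin lens f=-19): x=2.7000 theta=42/95 (≈0.4421)
After 3 (propagate distance d=39): x=3789/190 (≈19.9421) theta=42/95 (≈0.4421)
After 4 (curved mirror R=114): x=3789/190 (≈19.9421) theta=333/3610 (≈0.0922)
After 5 (propagate distance d=23 (to screen)): x=7965/361 (≈22.0637) theta=333/3610 (≈0.0922)
Rounded to 4 decimal places: x = 22.0637

Answer: 22.0637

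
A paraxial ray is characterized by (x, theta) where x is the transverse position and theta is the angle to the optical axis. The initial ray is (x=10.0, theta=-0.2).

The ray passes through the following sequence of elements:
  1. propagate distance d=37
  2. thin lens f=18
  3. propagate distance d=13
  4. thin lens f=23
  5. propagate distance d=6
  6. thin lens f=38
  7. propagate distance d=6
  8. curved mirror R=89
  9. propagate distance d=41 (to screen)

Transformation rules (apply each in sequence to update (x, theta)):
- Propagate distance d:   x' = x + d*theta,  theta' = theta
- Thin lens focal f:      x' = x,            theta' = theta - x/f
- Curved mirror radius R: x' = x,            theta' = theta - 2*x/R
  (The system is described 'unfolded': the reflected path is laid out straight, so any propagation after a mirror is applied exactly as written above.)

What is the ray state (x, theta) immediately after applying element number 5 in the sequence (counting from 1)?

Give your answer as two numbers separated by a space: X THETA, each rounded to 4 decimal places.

Initial: x=10.0000 theta=-0.2000
After 1 (propagate distance d=37): x=2.6000 theta=-0.2000
After 2 (thin lens f=18): x=2.6000 theta=-31/90 (≈-0.3444)
After 3 (propagate distance d=13): x=-169/90 (≈-1.8778) theta=-31/90 (≈-0.3444)
After 4 (thin lens f=23): x=-169/90 (≈-1.8778) theta=-272/1035 (≈-0.2628)
After 5 (propagate distance d=6): x=-7151/2070 (≈-3.4546) theta=-272/1035 (≈-0.2628)
Rounded to 4 decimal places: x = -3.4546, theta = -0.2628

Answer: -3.4546 -0.2628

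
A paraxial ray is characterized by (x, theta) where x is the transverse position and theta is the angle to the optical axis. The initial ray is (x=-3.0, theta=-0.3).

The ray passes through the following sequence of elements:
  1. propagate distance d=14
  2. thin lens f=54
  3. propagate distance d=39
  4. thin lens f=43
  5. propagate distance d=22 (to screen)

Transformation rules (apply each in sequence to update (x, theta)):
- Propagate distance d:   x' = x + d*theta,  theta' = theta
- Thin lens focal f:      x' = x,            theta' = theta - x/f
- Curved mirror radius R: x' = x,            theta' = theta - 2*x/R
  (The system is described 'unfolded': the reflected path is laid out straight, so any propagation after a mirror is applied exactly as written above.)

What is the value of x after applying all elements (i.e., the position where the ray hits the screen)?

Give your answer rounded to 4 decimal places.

Answer: -10.3574

Derivation:
Initial: x=-3.0000 theta=-0.3000
After 1 (propagate distance d=14): x=-7.2000 theta=-0.3000
After 2 (thin lens f=54): x=-7.2000 theta=-1/6 (≈-0.1667)
After 3 (propagate distance d=39): x=-13.7000 theta=-1/6 (≈-0.1667)
After 4 (thin lens f=43): x=-13.7000 theta=98/645 (≈0.1519)
After 5 (propagate distance d=22 (to screen)): x=-13361/1290 (≈-10.3574) theta=98/645 (≈0.1519)
Rounded to 4 decimal places: x = -10.3574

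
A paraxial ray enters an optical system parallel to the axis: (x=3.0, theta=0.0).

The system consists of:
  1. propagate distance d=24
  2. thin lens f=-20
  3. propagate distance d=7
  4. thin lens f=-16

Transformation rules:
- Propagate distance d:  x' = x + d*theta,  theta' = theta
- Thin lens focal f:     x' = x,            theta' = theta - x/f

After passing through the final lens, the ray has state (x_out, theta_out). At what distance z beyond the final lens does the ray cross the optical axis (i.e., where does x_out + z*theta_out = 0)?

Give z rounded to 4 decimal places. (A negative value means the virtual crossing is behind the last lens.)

Answer: -10.0465

Derivation:
Initial: x=3.0000 theta=0.0000
After 1 (propagate distance d=24): x=3.0000 theta=0.0000
After 2 (thin lens f=-20): x=3.0000 theta=0.1500
After 3 (propagate distance d=7): x=4.0500 theta=0.1500
After 4 (thin lens f=-16): x=4.0500 theta=129/320 (≈0.4031)
z_focus = -x_out/theta_out = -(4.0500)/(129/320) = -432/43 ≈ -10.0465
Rounded to 4 decimal places: z = -10.0465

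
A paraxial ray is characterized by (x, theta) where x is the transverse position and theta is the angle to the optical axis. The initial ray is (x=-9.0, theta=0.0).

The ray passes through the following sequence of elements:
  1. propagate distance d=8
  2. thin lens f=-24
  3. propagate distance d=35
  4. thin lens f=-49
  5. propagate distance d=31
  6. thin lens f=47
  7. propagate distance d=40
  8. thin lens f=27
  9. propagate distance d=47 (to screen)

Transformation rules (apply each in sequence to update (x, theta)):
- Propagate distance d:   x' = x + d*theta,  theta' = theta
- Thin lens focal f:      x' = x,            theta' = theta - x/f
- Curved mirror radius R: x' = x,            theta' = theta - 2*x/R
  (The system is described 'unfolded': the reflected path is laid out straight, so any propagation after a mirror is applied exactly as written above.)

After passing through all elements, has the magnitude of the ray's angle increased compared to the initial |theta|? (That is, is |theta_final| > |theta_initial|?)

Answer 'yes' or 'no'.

Initial: x=-9.0000 theta=0.0000
After 1 (propagate distance d=8): x=-9.0000 theta=0.0000
After 2 (thin lens f=-24): x=-9.0000 theta=-0.3750
After 3 (propagate distance d=35): x=-22.1250 theta=-0.3750
After 4 (thin lens f=-49): x=-22.1250 theta=-81/98 (≈-0.8265)
After 5 (propagate distance d=31): x=-18717/392 (≈-47.7474) theta=-81/98 (≈-0.8265)
After 6 (thin lens f=47): x=-18717/392 (≈-47.7474) theta=3489/18424 (≈0.1894)
After 7 (propagate distance d=40): x=-740139/18424 (≈-40.1725) theta=3489/18424 (≈0.1894)
After 8 (thin lens f=27): x=-740139/18424 (≈-40.1725) theta=139057/82908 (≈1.6772)
After 9 (propagate distance d=47 (to screen)): x=6410107/165816 (≈38.6580) theta=139057/82908 (≈1.6772)
|theta_initial|=0.0000 |theta_final|=139057/82908 (≈1.6772) -> increased

Answer: yes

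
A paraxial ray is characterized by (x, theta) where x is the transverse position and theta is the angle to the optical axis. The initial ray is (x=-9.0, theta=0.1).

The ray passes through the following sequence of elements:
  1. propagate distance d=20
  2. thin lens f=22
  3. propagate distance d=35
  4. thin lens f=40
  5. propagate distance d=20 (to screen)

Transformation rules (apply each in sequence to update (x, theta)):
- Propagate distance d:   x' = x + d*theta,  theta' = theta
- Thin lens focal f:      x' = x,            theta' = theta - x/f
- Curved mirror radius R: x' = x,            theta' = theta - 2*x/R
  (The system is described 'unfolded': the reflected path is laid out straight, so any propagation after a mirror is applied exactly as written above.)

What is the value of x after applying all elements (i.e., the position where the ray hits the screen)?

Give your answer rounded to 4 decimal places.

Initial: x=-9.0000 theta=0.1000
After 1 (propagate distance d=20): x=-7.0000 theta=0.1000
After 2 (thin lens f=22): x=-7.0000 theta=23/55 (≈0.4182)
After 3 (propagate distance d=35): x=84/11 (≈7.6364) theta=23/55 (≈0.4182)
After 4 (thin lens f=40): x=84/11 (≈7.6364) theta=5/22 (≈0.2273)
After 5 (propagate distance d=20 (to screen)): x=134/11 (≈12.1818) theta=5/22 (≈0.2273)
Rounded to 4 decimal places: x = 12.1818

Answer: 12.1818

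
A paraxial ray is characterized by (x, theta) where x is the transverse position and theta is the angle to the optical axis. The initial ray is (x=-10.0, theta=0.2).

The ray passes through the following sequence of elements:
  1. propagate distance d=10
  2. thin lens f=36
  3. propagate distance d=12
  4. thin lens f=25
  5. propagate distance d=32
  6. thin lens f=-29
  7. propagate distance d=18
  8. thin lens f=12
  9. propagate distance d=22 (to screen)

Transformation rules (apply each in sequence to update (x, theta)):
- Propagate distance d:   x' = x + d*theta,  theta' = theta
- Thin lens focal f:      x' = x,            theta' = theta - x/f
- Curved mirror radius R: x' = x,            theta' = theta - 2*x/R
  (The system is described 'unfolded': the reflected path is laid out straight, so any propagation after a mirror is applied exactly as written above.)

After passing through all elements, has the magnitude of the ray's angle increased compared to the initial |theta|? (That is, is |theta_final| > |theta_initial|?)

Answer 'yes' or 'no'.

Answer: yes

Derivation:
Initial: x=-10.0000 theta=0.2000
After 1 (propagate distance d=10): x=-8.0000 theta=0.2000
After 2 (thin lens f=36): x=-8.0000 theta=19/45 (≈0.4222)
After 3 (propagate distance d=12): x=-44/15 (≈-2.9333) theta=19/45 (≈0.4222)
After 4 (thin lens f=25): x=-44/15 (≈-2.9333) theta=607/1125 (≈0.5396)
After 5 (propagate distance d=32): x=16124/1125 (≈14.3324) theta=607/1125 (≈0.5396)
After 6 (thin lens f=-29): x=16124/1125 (≈14.3324) theta=1163/1125 (≈1.0338)
After 7 (propagate distance d=18): x=37058/1125 (≈32.9404) theta=1163/1125 (≈1.0338)
After 8 (thin lens f=12): x=37058/1125 (≈32.9404) theta=-11551/6750 (≈-1.7113)
After 9 (propagate distance d=22 (to screen)): x=-15887/3375 (≈-4.7073) theta=-11551/6750 (≈-1.7113)
|theta_initial|=0.2000 |theta_final|=11551/6750 (≈1.7113) -> increased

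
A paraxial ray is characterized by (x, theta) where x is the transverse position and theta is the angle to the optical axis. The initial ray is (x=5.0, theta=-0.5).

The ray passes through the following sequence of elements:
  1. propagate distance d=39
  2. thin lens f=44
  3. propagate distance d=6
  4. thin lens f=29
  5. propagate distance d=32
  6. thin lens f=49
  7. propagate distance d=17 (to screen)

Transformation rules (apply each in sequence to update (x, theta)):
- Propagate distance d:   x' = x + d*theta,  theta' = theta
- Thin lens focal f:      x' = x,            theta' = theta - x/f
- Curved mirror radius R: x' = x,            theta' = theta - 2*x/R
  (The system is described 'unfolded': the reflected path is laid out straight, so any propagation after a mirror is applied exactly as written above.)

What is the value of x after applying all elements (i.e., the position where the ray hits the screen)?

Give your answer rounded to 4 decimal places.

Initial: x=5.0000 theta=-0.5000
After 1 (propagate distance d=39): x=-14.5000 theta=-0.5000
After 2 (thin lens f=44): x=-14.5000 theta=-15/88 (≈-0.1705)
After 3 (propagate distance d=6): x=-683/44 (≈-15.5227) theta=-15/88 (≈-0.1705)
After 4 (thin lens f=29): x=-683/44 (≈-15.5227) theta=931/2552 (≈0.3648)
After 5 (propagate distance d=32): x=-4911/1276 (≈-3.8487) theta=931/2552 (≈0.3648)
After 6 (thin lens f=49): x=-4911/1276 (≈-3.8487) theta=55441/125048 (≈0.4434)
After 7 (propagate distance d=17 (to screen)): x=41929/11368 (≈3.6883) theta=55441/125048 (≈0.4434)
Rounded to 4 decimal places: x = 3.6883

Answer: 3.6883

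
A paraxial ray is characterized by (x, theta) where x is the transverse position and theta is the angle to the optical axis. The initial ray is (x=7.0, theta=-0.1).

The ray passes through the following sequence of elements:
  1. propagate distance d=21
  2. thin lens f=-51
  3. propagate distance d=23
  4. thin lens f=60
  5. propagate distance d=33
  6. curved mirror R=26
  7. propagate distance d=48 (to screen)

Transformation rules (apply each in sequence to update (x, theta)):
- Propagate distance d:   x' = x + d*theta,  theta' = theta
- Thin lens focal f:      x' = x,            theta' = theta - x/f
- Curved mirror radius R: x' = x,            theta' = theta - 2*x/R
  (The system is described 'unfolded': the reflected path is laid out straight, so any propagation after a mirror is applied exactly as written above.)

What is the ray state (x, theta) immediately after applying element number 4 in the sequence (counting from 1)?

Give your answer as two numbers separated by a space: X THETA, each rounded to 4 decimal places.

Answer: 4.8098 -0.0841

Derivation:
Initial: x=7.0000 theta=-0.1000
After 1 (propagate distance d=21): x=4.9000 theta=-0.1000
After 2 (thin lens f=-51): x=4.9000 theta=-1/255 (≈-0.0039)
After 3 (propagate distance d=23): x=2453/510 (≈4.8098) theta=-1/255 (≈-0.0039)
After 4 (thin lens f=60): x=2453/510 (≈4.8098) theta=-2573/30600 (≈-0.0841)
Rounded to 4 decimal places: x = 4.8098, theta = -0.0841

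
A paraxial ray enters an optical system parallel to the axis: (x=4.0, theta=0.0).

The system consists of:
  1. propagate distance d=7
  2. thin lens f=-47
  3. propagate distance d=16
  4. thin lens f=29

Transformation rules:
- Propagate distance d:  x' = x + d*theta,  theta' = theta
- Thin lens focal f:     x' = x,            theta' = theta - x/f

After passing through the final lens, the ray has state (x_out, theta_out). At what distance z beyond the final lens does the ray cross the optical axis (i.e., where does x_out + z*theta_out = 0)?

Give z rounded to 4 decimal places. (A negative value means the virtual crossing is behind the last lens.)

Initial: x=4.0000 theta=0.0000
After 1 (propagate distance d=7): x=4.0000 theta=0.0000
After 2 (thin lens f=-47): x=4.0000 theta=4/47 (≈0.0851)
After 3 (propagate distance d=16): x=252/47 (≈5.3617) theta=4/47 (≈0.0851)
After 4 (thin lens f=29): x=252/47 (≈5.3617) theta=-136/1363 (≈-0.0998)
z_focus = -x_out/theta_out = -(252/47)/(-136/1363) = 1827/34 ≈ 53.7353
Rounded to 4 decimal places: z = 53.7353

Answer: 53.7353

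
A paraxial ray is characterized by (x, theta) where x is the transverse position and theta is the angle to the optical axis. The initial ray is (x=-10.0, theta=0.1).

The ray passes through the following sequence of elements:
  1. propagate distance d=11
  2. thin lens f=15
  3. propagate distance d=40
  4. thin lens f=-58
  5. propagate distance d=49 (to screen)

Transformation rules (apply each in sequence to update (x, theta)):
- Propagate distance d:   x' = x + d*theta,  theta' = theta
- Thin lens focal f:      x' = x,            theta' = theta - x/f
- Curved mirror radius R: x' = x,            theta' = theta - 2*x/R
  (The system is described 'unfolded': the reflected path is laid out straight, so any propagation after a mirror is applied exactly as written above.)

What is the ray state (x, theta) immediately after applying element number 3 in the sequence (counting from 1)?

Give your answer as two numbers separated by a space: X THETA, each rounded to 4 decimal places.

Initial: x=-10.0000 theta=0.1000
After 1 (propagate distance d=11): x=-8.9000 theta=0.1000
After 2 (thin lens f=15): x=-8.9000 theta=52/75 (≈0.6933)
After 3 (propagate distance d=40): x=113/6 (≈18.8333) theta=52/75 (≈0.6933)
Rounded to 4 decimal places: x = 18.8333, theta = 0.6933

Answer: 18.8333 0.6933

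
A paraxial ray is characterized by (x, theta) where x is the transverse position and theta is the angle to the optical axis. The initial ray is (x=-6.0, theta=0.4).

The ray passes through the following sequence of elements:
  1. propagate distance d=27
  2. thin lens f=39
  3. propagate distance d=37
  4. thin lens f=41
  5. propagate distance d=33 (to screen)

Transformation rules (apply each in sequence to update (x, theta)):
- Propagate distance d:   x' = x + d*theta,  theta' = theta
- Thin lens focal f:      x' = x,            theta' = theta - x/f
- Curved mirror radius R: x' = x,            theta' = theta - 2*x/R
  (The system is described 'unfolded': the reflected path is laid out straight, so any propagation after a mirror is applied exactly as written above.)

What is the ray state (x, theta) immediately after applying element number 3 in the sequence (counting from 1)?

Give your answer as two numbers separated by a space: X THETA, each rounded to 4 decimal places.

Initial: x=-6.0000 theta=0.4000
After 1 (propagate distance d=27): x=4.8000 theta=0.4000
After 2 (thin lens f=39): x=4.8000 theta=18/65 (≈0.2769)
After 3 (propagate distance d=37): x=978/65 (≈15.0462) theta=18/65 (≈0.2769)
Rounded to 4 decimal places: x = 15.0462, theta = 0.2769

Answer: 15.0462 0.2769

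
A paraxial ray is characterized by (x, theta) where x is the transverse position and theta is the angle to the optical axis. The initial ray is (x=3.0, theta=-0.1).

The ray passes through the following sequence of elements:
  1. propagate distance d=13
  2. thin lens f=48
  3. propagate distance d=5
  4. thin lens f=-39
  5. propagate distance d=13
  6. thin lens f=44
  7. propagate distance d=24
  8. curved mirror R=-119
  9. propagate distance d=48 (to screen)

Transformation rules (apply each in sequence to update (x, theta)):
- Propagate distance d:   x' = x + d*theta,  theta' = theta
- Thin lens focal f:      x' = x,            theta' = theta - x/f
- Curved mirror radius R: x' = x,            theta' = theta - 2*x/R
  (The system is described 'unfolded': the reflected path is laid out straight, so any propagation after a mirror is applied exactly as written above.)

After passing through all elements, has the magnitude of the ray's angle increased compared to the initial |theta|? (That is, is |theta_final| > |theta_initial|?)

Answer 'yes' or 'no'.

Initial: x=3.0000 theta=-0.1000
After 1 (propagate distance d=13): x=1.7000 theta=-0.1000
After 2 (thin lens f=48): x=1.7000 theta=-13/96 (≈-0.1354)
After 3 (propagate distance d=5): x=491/480 (≈1.0229) theta=-13/96 (≈-0.1354)
After 4 (thin lens f=-39): x=491/480 (≈1.0229) theta=-511/4680 (≈-0.1092)
After 5 (propagate distance d=13): x=-571/1440 (≈-0.3965) theta=-511/4680 (≈-0.1092)
After 6 (thin lens f=44): x=-571/1440 (≈-0.3965) theta=-82513/823680 (≈-0.1002)
After 7 (propagate distance d=24): x=-576731/205920 (≈-2.8008) theta=-82513/823680 (≈-0.1002)
After 8 (curved mirror R=-119): x=-576731/205920 (≈-2.8008) theta=-320731/2178176 (≈-0.1472)
After 9 (propagate distance d=48 (to screen)): x=-241825729/24504480 (≈-9.8686) theta=-320731/2178176 (≈-0.1472)
|theta_initial|=0.1000 |theta_final|=320731/2178176 (≈0.1472) -> increased

Answer: yes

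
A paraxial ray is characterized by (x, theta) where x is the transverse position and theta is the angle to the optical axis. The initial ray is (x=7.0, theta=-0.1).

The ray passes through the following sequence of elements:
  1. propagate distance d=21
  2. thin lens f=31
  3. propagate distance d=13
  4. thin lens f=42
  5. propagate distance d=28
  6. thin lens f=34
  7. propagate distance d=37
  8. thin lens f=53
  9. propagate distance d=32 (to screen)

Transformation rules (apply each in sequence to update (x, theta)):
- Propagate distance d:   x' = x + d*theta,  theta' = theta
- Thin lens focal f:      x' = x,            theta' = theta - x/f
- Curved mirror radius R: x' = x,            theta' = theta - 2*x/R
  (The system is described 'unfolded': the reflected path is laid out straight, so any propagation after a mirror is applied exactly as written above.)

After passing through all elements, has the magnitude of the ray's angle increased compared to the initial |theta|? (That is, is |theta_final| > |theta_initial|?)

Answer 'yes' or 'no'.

Answer: no

Derivation:
Initial: x=7.0000 theta=-0.1000
After 1 (propagate distance d=21): x=4.9000 theta=-0.1000
After 2 (thin lens f=31): x=4.9000 theta=-8/31 (≈-0.2581)
After 3 (propagate distance d=13): x=479/310 (≈1.5452) theta=-8/31 (≈-0.2581)
After 4 (thin lens f=42): x=479/310 (≈1.5452) theta=-3839/13020 (≈-0.2949)
After 5 (propagate distance d=28): x=-6241/930 (≈-6.7108) theta=-3839/13020 (≈-0.2949)
After 6 (thin lens f=34): x=-6241/930 (≈-6.7108) theta=-58/595 (≈-0.0975)
After 7 (propagate distance d=37): x=-228367/22134 (≈-10.3175) theta=-58/595 (≈-0.0975)
After 8 (thin lens f=53): x=-228367/22134 (≈-10.3175) theta=570071/5865510 (≈0.0972)
After 9 (propagate distance d=32 (to screen)): x=-14091661/1955170 (≈-7.2074) theta=570071/5865510 (≈0.0972)
|theta_initial|=0.1000 |theta_final|=570071/5865510 (≈0.0972) -> not increased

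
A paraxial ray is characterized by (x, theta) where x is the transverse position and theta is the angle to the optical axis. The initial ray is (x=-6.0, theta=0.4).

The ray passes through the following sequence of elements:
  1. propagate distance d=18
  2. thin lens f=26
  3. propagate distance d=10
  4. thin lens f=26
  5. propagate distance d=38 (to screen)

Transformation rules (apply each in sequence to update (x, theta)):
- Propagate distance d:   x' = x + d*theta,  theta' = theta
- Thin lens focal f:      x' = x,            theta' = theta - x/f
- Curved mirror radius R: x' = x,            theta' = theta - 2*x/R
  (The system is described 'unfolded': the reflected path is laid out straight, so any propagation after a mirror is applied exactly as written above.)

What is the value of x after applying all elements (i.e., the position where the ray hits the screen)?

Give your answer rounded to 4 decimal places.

Answer: 11.2592

Derivation:
Initial: x=-6.0000 theta=0.4000
After 1 (propagate distance d=18): x=1.2000 theta=0.4000
After 2 (thin lens f=26): x=1.2000 theta=23/65 (≈0.3538)
After 3 (propagate distance d=10): x=308/65 (≈4.7385) theta=23/65 (≈0.3538)
After 4 (thin lens f=26): x=308/65 (≈4.7385) theta=29/169 (≈0.1716)
After 5 (propagate distance d=38 (to screen)): x=9514/845 (≈11.2592) theta=29/169 (≈0.1716)
Rounded to 4 decimal places: x = 11.2592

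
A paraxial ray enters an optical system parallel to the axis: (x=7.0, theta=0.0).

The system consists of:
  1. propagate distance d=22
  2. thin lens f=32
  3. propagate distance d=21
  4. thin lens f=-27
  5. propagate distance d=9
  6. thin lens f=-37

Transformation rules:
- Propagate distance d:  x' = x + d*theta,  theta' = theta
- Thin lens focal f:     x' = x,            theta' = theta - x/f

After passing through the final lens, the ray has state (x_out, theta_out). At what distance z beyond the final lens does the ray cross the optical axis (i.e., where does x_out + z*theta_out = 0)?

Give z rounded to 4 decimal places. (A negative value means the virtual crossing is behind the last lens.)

Answer: 12.8952

Derivation:
Initial: x=7.0000 theta=0.0000
After 1 (propagate distance d=22): x=7.0000 theta=0.0000
After 2 (thin lens f=32): x=7.0000 theta=-7/32 (≈-0.2188)
After 3 (propagate distance d=21): x=77/32 (≈2.4063) theta=-7/32 (≈-0.2188)
After 4 (thin lens f=-27): x=77/32 (≈2.4063) theta=-7/54 (≈-0.1296)
After 5 (propagate distance d=9): x=119/96 (≈1.2396) theta=-7/54 (≈-0.1296)
After 6 (thin lens f=-37): x=119/96 (≈1.2396) theta=-3073/31968 (≈-0.0961)
z_focus = -x_out/theta_out = -(119/96)/(-3073/31968) = 5661/439 ≈ 12.8952
Rounded to 4 decimal places: z = 12.8952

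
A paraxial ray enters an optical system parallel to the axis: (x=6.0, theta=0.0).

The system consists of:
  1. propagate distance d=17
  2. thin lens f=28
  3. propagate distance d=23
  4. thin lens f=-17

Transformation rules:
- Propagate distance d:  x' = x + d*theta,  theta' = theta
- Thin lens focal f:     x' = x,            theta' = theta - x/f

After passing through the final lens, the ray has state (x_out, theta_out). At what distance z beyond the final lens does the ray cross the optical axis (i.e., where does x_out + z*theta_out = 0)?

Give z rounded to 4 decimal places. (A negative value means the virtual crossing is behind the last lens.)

Initial: x=6.0000 theta=0.0000
After 1 (propagate distance d=17): x=6.0000 theta=0.0000
After 2 (thin lens f=28): x=6.0000 theta=-3/14 (≈-0.2143)
After 3 (propagate distance d=23): x=15/14 (≈1.0714) theta=-3/14 (≈-0.2143)
After 4 (thin lens f=-17): x=15/14 (≈1.0714) theta=-18/119 (≈-0.1513)
z_focus = -x_out/theta_out = -(15/14)/(-18/119) = 85/12 ≈ 7.0833
Rounded to 4 decimal places: z = 7.0833

Answer: 7.0833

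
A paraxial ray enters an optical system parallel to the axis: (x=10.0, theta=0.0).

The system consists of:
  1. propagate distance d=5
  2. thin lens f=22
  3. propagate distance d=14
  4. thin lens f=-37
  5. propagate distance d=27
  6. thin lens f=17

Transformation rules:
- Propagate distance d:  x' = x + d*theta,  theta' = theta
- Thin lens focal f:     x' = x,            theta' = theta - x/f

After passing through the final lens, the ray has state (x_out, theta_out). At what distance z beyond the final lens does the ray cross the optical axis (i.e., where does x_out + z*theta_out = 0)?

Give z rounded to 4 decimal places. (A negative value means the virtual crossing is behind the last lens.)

Initial: x=10.0000 theta=0.0000
After 1 (propagate distance d=5): x=10.0000 theta=0.0000
After 2 (thin lens f=22): x=10.0000 theta=-5/11 (≈-0.4545)
After 3 (propagate distance d=14): x=40/11 (≈3.6364) theta=-5/11 (≈-0.4545)
After 4 (thin lens f=-37): x=40/11 (≈3.6364) theta=-145/407 (≈-0.3563)
After 5 (propagate distance d=27): x=-2435/407 (≈-5.9828) theta=-145/407 (≈-0.3563)
After 6 (thin lens f=17): x=-2435/407 (≈-5.9828) theta=-30/6919 (≈-0.0043)
z_focus = -x_out/theta_out = -(-2435/407)/(-30/6919) = -8279/6 ≈ -1379.8333
Rounded to 4 decimal places: z = -1379.8333

Answer: -1379.8333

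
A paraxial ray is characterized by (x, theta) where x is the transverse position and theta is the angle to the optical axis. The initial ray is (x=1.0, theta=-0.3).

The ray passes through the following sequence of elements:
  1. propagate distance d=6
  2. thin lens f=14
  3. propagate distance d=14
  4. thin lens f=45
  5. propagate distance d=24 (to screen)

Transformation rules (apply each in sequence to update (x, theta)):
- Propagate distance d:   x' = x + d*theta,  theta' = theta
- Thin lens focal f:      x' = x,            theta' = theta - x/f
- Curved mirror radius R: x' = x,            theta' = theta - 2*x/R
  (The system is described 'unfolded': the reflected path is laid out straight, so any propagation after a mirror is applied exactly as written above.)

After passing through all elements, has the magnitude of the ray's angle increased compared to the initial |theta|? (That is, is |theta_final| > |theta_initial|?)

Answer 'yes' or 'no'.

Answer: no

Derivation:
Initial: x=1.0000 theta=-0.3000
After 1 (propagate distance d=6): x=-0.8000 theta=-0.3000
After 2 (thin lens f=14): x=-0.8000 theta=-17/70 (≈-0.2429)
After 3 (propagate distance d=14): x=-4.2000 theta=-17/70 (≈-0.2429)
After 4 (thin lens f=45): x=-4.2000 theta=-157/1050 (≈-0.1495)
After 5 (propagate distance d=24 (to screen)): x=-1363/175 (≈-7.7886) theta=-157/1050 (≈-0.1495)
|theta_initial|=0.3000 |theta_final|=157/1050 (≈0.1495) -> not increased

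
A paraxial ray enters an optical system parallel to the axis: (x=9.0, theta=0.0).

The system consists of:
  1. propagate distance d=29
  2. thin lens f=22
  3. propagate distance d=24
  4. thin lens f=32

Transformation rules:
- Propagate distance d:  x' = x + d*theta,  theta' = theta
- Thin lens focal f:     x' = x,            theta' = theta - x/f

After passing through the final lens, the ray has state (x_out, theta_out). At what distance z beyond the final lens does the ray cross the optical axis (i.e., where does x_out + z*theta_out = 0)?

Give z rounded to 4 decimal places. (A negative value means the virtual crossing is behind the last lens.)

Initial: x=9.0000 theta=0.0000
After 1 (propagate distance d=29): x=9.0000 theta=0.0000
After 2 (thin lens f=22): x=9.0000 theta=-9/22 (≈-0.4091)
After 3 (propagate distance d=24): x=-9/11 (≈-0.8182) theta=-9/22 (≈-0.4091)
After 4 (thin lens f=32): x=-9/11 (≈-0.8182) theta=-135/352 (≈-0.3835)
z_focus = -x_out/theta_out = -(-9/11)/(-135/352) = -32/15 ≈ -2.1333
Rounded to 4 decimal places: z = -2.1333

Answer: -2.1333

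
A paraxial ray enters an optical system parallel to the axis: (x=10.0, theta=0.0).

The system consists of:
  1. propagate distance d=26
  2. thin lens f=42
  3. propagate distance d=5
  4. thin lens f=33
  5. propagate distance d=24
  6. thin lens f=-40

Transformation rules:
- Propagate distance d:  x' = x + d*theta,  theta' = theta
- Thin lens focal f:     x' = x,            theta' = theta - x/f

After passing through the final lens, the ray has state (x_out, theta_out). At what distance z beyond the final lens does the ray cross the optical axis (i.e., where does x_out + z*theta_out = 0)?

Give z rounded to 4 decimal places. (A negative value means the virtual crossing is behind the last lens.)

Answer: -5.6336

Derivation:
Initial: x=10.0000 theta=0.0000
After 1 (propagate distance d=26): x=10.0000 theta=0.0000
After 2 (thin lens f=42): x=10.0000 theta=-5/21 (≈-0.2381)
After 3 (propagate distance d=5): x=185/21 (≈8.8095) theta=-5/21 (≈-0.2381)
After 4 (thin lens f=33): x=185/21 (≈8.8095) theta=-50/99 (≈-0.5051)
After 5 (propagate distance d=24): x=-255/77 (≈-3.3117) theta=-50/99 (≈-0.5051)
After 6 (thin lens f=-40): x=-255/77 (≈-3.3117) theta=-3259/5544 (≈-0.5878)
z_focus = -x_out/theta_out = -(-255/77)/(-3259/5544) = -18360/3259 ≈ -5.6336
Rounded to 4 decimal places: z = -5.6336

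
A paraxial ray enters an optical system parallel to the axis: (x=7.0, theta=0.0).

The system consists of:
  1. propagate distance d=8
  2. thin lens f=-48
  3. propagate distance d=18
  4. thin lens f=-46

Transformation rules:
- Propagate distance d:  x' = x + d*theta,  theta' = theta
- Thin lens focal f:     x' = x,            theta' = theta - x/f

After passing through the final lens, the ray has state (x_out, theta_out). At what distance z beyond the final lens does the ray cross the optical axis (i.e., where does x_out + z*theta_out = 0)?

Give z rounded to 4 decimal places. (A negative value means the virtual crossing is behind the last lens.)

Answer: -27.1071

Derivation:
Initial: x=7.0000 theta=0.0000
After 1 (propagate distance d=8): x=7.0000 theta=0.0000
After 2 (thin lens f=-48): x=7.0000 theta=7/48 (≈0.1458)
After 3 (propagate distance d=18): x=9.6250 theta=7/48 (≈0.1458)
After 4 (thin lens f=-46): x=9.6250 theta=49/138 (≈0.3551)
z_focus = -x_out/theta_out = -(9.6250)/(49/138) = -759/28 ≈ -27.1071
Rounded to 4 decimal places: z = -27.1071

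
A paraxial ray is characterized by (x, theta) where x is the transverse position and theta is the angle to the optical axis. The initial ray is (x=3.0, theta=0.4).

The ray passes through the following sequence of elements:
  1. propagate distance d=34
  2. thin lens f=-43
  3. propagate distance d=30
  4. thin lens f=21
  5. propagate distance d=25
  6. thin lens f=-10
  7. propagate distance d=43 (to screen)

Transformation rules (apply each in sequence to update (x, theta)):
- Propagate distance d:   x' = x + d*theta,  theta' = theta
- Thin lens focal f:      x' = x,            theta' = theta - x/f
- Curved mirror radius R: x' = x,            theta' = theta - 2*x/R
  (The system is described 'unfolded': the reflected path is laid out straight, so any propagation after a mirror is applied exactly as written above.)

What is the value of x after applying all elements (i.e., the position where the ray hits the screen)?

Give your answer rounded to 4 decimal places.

Answer: 15.1109

Derivation:
Initial: x=3.0000 theta=0.4000
After 1 (propagate distance d=34): x=16.6000 theta=0.4000
After 2 (thin lens f=-43): x=16.6000 theta=169/215 (≈0.7860)
After 3 (propagate distance d=30): x=8639/215 (≈40.1814) theta=169/215 (≈0.7860)
After 4 (thin lens f=21): x=8639/215 (≈40.1814) theta=-1018/903 (≈-1.1274)
After 5 (propagate distance d=25): x=54169/4515 (≈11.9976) theta=-1018/903 (≈-1.1274)
After 6 (thin lens f=-10): x=54169/4515 (≈11.9976) theta=467/6450 (≈0.0724)
After 7 (propagate distance d=43 (to screen)): x=227419/15050 (≈15.1109) theta=467/6450 (≈0.0724)
Rounded to 4 decimal places: x = 15.1109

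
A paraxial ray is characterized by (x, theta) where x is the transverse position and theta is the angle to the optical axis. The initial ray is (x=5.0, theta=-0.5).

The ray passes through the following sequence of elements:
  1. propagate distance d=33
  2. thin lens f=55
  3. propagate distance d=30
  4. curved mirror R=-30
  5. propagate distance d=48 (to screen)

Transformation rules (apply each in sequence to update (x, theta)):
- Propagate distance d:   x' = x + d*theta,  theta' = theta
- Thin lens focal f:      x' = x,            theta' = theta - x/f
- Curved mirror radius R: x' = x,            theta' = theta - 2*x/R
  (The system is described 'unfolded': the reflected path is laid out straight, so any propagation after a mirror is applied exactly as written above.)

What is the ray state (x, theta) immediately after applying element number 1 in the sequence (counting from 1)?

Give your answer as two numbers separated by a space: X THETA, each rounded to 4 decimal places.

Answer: -11.5000 -0.5000

Derivation:
Initial: x=5.0000 theta=-0.5000
After 1 (propagate distance d=33): x=-11.5000 theta=-0.5000
Rounded to 4 decimal places: x = -11.5000, theta = -0.5000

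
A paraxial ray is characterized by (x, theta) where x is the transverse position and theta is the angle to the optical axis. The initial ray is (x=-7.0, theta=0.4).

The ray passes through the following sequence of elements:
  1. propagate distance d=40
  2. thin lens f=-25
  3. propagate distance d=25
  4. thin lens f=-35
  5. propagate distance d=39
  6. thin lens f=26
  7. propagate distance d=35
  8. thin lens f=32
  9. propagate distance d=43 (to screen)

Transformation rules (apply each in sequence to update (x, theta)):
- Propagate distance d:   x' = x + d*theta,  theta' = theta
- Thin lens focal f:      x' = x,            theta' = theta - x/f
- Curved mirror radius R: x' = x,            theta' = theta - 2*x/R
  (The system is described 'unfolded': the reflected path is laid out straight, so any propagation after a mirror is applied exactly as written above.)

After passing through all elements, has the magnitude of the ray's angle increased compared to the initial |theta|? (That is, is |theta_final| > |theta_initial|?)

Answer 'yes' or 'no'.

Initial: x=-7.0000 theta=0.4000
After 1 (propagate distance d=40): x=9.0000 theta=0.4000
After 2 (thin lens f=-25): x=9.0000 theta=0.7600
After 3 (propagate distance d=25): x=28.0000 theta=0.7600
After 4 (thin lens f=-35): x=28.0000 theta=1.5600
After 5 (propagate distance d=39): x=88.8400 theta=1.5600
After 6 (thin lens f=26): x=88.8400 theta=-1207/650 (≈-1.8569)
After 7 (propagate distance d=35): x=15501/650 (≈23.8477) theta=-1207/650 (≈-1.8569)
After 8 (thin lens f=32): x=15501/650 (≈23.8477) theta=-2165/832 (≈-2.6022)
After 9 (propagate distance d=43 (to screen)): x=-1831343/20800 (≈-88.0453) theta=-2165/832 (≈-2.6022)
|theta_initial|=0.4000 |theta_final|=2165/832 (≈2.6022) -> increased

Answer: yes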